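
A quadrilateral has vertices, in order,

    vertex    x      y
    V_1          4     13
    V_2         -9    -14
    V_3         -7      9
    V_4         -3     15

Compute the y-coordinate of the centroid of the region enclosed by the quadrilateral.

Apply the surveyor's formula. First the cross-terms c_i = x_i·y_{i+1} − x_{i+1}·y_i:
  61, -179, -78, -99  ⇒  2A = -295, A = -147.5.
Then Σ (y_i + y_{i+1})·c_i = -3810, so ȳ = -3810 / (6·(-147.5)) = 254/59.

254/59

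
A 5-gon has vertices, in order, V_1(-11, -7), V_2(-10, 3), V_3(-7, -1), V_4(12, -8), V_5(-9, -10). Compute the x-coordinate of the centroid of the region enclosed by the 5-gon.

-260/81

Apply the shoelace (surveyor's) formula. First the cross-terms c_i = x_i·y_{i+1} − x_{i+1}·y_i:
  -103, 31, 68, -192, -47  ⇒  2A = -243, A = -121.5.
Then Σ (x_i + x_{i+1})·c_i = 2340, so x̄ = 2340 / (6·(-121.5)) = -260/81.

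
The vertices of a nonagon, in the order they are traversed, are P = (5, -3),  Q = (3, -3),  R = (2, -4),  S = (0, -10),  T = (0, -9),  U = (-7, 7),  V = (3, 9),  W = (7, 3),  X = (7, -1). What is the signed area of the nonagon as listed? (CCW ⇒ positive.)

Apply the shoelace formula: 2A = Σ (x_i·y_{i+1} − x_{i+1}·y_i), indices taken mod 9.
Σ = (-6) + (-6) + (-20) + (0) + (-63) + (-84) + (-54) + (-28) + (-16) = -277
Signed area = Σ/2 = -138.5 (negative ⇒ clockwise traversal).

-138.5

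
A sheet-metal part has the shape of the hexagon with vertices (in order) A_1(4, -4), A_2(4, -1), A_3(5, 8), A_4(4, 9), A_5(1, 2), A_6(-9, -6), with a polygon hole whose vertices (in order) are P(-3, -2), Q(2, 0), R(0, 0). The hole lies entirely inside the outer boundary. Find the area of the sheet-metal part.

Outer boundary:
Σ = (12) + (37) + (13) + (-1) + (12) + (60) = 133
Area = |Σ|/2 = 66.5.
Hole:
Apply the surveyor's formula: 2A = Σ (x_i·y_{i+1} − x_{i+1}·y_i), indices taken mod 3.
P→Q: (-3)(0) − (2)(-2) = 4
Q→R: (2)(0) − (0)(0) = 0
R→P: (0)(-2) − (-3)(0) = 0
Σ = 4
Area = |Σ|/2 = 2.
Net area = 66.5 − 2 = 64.5.

64.5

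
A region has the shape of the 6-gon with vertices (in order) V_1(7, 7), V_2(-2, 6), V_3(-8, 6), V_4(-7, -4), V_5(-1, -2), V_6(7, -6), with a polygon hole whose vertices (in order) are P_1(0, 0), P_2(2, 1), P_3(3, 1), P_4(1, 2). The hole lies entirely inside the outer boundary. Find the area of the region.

141.5

Outer boundary:
Σ = (56) + (36) + (74) + (10) + (20) + (91) = 287
Area = |Σ|/2 = 143.5.
Hole:
Apply the surveyor's formula: 2A = Σ (x_i·y_{i+1} − x_{i+1}·y_i), indices taken mod 4.
Σ = (0) + (-1) + (5) + (0) = 4
Area = |Σ|/2 = 2.
Net area = 143.5 − 2 = 141.5.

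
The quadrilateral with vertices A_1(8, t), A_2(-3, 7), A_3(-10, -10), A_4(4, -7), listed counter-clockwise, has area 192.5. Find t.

The doubled signed area Σ (x_i y_{i+1} − x_{i+1} y_i) is linear in t.
With t=0 it equals 322; the coefficient of t is 7 (from the two edges through A_1).
So 7·t + 322 = 2·192.5 = 385 ⇒ t = 9.

9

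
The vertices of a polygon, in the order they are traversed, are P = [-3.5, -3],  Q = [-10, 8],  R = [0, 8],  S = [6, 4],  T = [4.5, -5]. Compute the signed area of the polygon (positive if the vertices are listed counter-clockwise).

Apply Gauss's area formula: 2A = Σ (x_i·y_{i+1} − x_{i+1}·y_i), indices taken mod 5.
P→Q: (-3.5)(8) − (-10)(-3) = -58
Q→R: (-10)(8) − (0)(8) = -80
R→S: (0)(4) − (6)(8) = -48
S→T: (6)(-5) − (4.5)(4) = -48
T→P: (4.5)(-3) − (-3.5)(-5) = -31
Σ = -265
Signed area = Σ/2 = -132.5 (negative ⇒ clockwise traversal).

-132.5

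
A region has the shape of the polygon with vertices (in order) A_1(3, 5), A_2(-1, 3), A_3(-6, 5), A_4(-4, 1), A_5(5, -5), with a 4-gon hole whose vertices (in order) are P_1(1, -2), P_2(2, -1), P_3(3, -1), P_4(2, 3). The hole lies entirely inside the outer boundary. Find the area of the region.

44

Outer boundary:
Apply the shoelace (surveyor's) formula: 2A = Σ (x_i·y_{i+1} − x_{i+1}·y_i), indices taken mod 5.
Cross-terms: 14, 13, 14, 15, 40  ⇒  Σ = 96
Area = |Σ|/2 = 48.
Hole:
P_1→P_2: (1)(-1) − (2)(-2) = 3
P_2→P_3: (2)(-1) − (3)(-1) = 1
P_3→P_4: (3)(3) − (2)(-1) = 11
P_4→P_1: (2)(-2) − (1)(3) = -7
Σ = 8
Area = |Σ|/2 = 4.
Net area = 48 − 4 = 44.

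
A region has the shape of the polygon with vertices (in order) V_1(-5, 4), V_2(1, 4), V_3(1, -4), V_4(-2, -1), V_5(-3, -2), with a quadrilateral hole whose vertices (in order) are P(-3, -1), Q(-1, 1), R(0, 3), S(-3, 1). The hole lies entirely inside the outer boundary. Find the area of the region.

27

Outer boundary:
Apply the shoelace formula: 2A = Σ (x_i·y_{i+1} − x_{i+1}·y_i), indices taken mod 5.
Σ = (-24) + (-8) + (-9) + (1) + (-22) = -62
Area = |Σ|/2 = 31.
Hole:
Apply the shoelace formula: 2A = Σ (x_i·y_{i+1} − x_{i+1}·y_i), indices taken mod 4.
Cross-terms: -4, -3, 9, 6  ⇒  Σ = 8
Area = |Σ|/2 = 4.
Net area = 31 − 4 = 27.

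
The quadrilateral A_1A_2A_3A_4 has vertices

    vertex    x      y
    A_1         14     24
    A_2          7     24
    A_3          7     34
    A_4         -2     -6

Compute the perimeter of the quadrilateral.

92

|A_1A_2| = √((-7)² + (0)²) = √49 = 7
|A_2A_3| = √((0)² + (10)²) = √100 = 10
|A_3A_4| = √((-9)² + (-40)²) = √1681 = 41
|A_4A_1| = √((16)² + (30)²) = √1156 = 34
Perimeter = 7 + 10 + 41 + 34 = 92.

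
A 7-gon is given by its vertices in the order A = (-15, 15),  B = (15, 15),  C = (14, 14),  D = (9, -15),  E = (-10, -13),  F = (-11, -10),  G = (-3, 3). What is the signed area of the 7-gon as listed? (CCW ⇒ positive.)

Apply the surveyor's formula: 2A = Σ (x_i·y_{i+1} − x_{i+1}·y_i), indices taken mod 7.
Σ = (-450) + (0) + (-336) + (-267) + (-43) + (-63) + (0) = -1159
Signed area = Σ/2 = -579.5 (negative ⇒ clockwise traversal).

-579.5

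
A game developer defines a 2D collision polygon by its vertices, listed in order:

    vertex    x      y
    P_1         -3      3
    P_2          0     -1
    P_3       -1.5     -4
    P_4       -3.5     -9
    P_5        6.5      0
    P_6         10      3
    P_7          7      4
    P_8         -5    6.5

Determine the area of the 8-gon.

Cross-terms: 3, -1.5, -0.5, 58.5, 19.5, 19, 65.5, 4.5  ⇒  Σ = 168
Area = |Σ|/2 = 84.

84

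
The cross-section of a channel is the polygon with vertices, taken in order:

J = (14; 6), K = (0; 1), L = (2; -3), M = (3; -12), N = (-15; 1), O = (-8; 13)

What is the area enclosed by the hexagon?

Apply Gauss's area formula: 2A = Σ (x_i·y_{i+1} − x_{i+1}·y_i), indices taken mod 6.
J→K: (14)(1) − (0)(6) = 14
K→L: (0)(-3) − (2)(1) = -2
L→M: (2)(-12) − (3)(-3) = -15
M→N: (3)(1) − (-15)(-12) = -177
N→O: (-15)(13) − (-8)(1) = -187
O→J: (-8)(6) − (14)(13) = -230
Σ = -597
Area = |Σ|/2 = 298.5.

298.5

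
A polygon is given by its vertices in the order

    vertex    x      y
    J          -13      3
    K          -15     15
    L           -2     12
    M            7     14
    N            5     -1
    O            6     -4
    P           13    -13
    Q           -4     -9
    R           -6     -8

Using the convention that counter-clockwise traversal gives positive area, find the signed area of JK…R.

-421

Cross-terms: -150, -150, -112, -77, -14, -26, -169, -22, -122  ⇒  Σ = -842
Signed area = Σ/2 = -421 (negative ⇒ clockwise traversal).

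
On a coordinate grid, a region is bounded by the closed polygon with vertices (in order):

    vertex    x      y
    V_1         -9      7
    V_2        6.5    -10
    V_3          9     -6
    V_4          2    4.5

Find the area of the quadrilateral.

101.25

Apply the shoelace formula: 2A = Σ (x_i·y_{i+1} − x_{i+1}·y_i), indices taken mod 4.
Σ = (44.5) + (51) + (52.5) + (54.5) = 202.5
Area = |Σ|/2 = 101.25.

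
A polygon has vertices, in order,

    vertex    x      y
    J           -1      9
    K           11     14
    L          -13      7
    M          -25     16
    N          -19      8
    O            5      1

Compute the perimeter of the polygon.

|JK| = √((12)² + (5)²) = √169 = 13
|KL| = √((-24)² + (-7)²) = √625 = 25
|LM| = √((-12)² + (9)²) = √225 = 15
|MN| = √((6)² + (-8)²) = √100 = 10
|NO| = √((24)² + (-7)²) = √625 = 25
|OJ| = √((-6)² + (8)²) = √100 = 10
Perimeter = 13 + 25 + 15 + 10 + 25 + 10 = 98.

98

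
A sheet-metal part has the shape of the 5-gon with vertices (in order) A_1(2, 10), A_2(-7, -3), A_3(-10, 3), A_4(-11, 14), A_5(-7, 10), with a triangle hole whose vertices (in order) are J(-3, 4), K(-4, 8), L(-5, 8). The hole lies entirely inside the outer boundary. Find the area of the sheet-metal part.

96

Outer boundary:
A_1→A_2: (2)(-3) − (-7)(10) = 64
A_2→A_3: (-7)(3) − (-10)(-3) = -51
A_3→A_4: (-10)(14) − (-11)(3) = -107
A_4→A_5: (-11)(10) − (-7)(14) = -12
A_5→A_1: (-7)(10) − (2)(10) = -90
Σ = -196
Area = |Σ|/2 = 98.
Hole:
J→K: (-3)(8) − (-4)(4) = -8
K→L: (-4)(8) − (-5)(8) = 8
L→J: (-5)(4) − (-3)(8) = 4
Σ = 4
Area = |Σ|/2 = 2.
Net area = 98 − 2 = 96.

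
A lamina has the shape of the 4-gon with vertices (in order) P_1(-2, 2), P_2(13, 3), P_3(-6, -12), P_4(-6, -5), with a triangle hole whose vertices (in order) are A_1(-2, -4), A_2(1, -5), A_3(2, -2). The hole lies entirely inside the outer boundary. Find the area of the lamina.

112

Outer boundary:
Apply Gauss's area formula: 2A = Σ (x_i·y_{i+1} − x_{i+1}·y_i), indices taken mod 4.
Σ = (-32) + (-138) + (-42) + (-22) = -234
Area = |Σ|/2 = 117.
Hole:
Apply the shoelace (surveyor's) formula: 2A = Σ (x_i·y_{i+1} − x_{i+1}·y_i), indices taken mod 3.
A_1→A_2: (-2)(-5) − (1)(-4) = 14
A_2→A_3: (1)(-2) − (2)(-5) = 8
A_3→A_1: (2)(-4) − (-2)(-2) = -12
Σ = 10
Area = |Σ|/2 = 5.
Net area = 117 − 5 = 112.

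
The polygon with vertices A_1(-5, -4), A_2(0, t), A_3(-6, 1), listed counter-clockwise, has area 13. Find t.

The doubled signed area Σ (x_i y_{i+1} − x_{i+1} y_i) is linear in t.
With t=0 it equals 29; the coefficient of t is 1 (from the two edges through A_2).
So 1·t + 29 = 2·13 = 26 ⇒ t = -3.

-3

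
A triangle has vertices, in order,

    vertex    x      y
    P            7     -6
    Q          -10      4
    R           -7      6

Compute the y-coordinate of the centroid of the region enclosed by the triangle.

Apply the shoelace (surveyor's) formula. First the cross-terms c_i = x_i·y_{i+1} − x_{i+1}·y_i:
  -32, -32, 0  ⇒  2A = -64, A = -32.
Then Σ (y_i + y_{i+1})·c_i = -256, so ȳ = -256 / (6·(-32)) = 4/3.

4/3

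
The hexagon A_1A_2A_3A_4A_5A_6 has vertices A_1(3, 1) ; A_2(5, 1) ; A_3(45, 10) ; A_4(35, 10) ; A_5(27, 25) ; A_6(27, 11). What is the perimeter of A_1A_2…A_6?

110

|A_1A_2| = √((2)² + (0)²) = √4 = 2
|A_2A_3| = √((40)² + (9)²) = √1681 = 41
|A_3A_4| = √((-10)² + (0)²) = √100 = 10
|A_4A_5| = √((-8)² + (15)²) = √289 = 17
|A_5A_6| = √((0)² + (-14)²) = √196 = 14
|A_6A_1| = √((-24)² + (-10)²) = √676 = 26
Perimeter = 2 + 41 + 10 + 17 + 14 + 26 = 110.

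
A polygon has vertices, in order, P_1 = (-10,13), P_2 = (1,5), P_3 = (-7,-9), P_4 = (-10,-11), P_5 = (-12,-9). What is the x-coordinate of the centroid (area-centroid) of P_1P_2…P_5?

Apply the shoelace (surveyor's) formula. First the cross-terms c_i = x_i·y_{i+1} − x_{i+1}·y_i:
  -63, 26, -13, -42, -246  ⇒  2A = -338, A = -169.
Then Σ (x_i + x_{i+1})·c_i = 6968, so x̄ = 6968 / (6·(-169)) = -268/39.

-268/39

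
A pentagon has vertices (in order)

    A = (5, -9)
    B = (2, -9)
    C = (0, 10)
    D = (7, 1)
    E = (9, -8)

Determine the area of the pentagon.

91.5

Apply the shoelace (surveyor's) formula: 2A = Σ (x_i·y_{i+1} − x_{i+1}·y_i), indices taken mod 5.
Σ = (-27) + (20) + (-70) + (-65) + (-41) = -183
Area = |Σ|/2 = 91.5.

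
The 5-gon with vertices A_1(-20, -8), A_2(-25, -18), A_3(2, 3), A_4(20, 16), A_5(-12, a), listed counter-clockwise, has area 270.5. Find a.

Write out the shoelace sum; only the two edges meeting at A_5 involve a:
2·Area = [(20·a − (-12)·16) + ((-12)·(-8) − (-20)·a)] + 93
       = 40·a + 381 = 541
⇒ a = 4.

4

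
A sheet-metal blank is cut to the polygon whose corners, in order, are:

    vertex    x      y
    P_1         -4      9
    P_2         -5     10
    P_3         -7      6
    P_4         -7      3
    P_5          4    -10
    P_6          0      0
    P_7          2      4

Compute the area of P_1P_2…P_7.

79

Σ = (5) + (40) + (21) + (58) + (0) + (0) + (34) = 158
Area = |Σ|/2 = 79.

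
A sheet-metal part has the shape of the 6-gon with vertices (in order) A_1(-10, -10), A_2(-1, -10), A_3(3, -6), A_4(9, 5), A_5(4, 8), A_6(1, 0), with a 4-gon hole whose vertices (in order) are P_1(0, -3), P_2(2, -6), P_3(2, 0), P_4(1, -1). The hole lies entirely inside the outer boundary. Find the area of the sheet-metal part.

108

Outer boundary:
Apply the shoelace formula: 2A = Σ (x_i·y_{i+1} − x_{i+1}·y_i), indices taken mod 6.
Σ = (90) + (36) + (69) + (52) + (-8) + (-10) = 229
Area = |Σ|/2 = 114.5.
Hole:
Apply the shoelace (surveyor's) formula: 2A = Σ (x_i·y_{i+1} − x_{i+1}·y_i), indices taken mod 4.
P_1→P_2: (0)(-6) − (2)(-3) = 6
P_2→P_3: (2)(0) − (2)(-6) = 12
P_3→P_4: (2)(-1) − (1)(0) = -2
P_4→P_1: (1)(-3) − (0)(-1) = -3
Σ = 13
Area = |Σ|/2 = 6.5.
Net area = 114.5 − 6.5 = 108.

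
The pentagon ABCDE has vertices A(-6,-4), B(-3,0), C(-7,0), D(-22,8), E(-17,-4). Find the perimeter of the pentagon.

|AB| = √((3)² + (4)²) = √25 = 5
|BC| = √((-4)² + (0)²) = √16 = 4
|CD| = √((-15)² + (8)²) = √289 = 17
|DE| = √((5)² + (-12)²) = √169 = 13
|EA| = √((11)² + (0)²) = √121 = 11
Perimeter = 5 + 4 + 17 + 13 + 11 = 50.

50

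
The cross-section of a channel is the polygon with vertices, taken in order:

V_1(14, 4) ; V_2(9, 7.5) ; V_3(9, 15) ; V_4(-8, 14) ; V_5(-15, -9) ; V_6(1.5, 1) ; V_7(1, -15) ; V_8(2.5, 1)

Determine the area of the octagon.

337

Apply the shoelace (surveyor's) formula: 2A = Σ (x_i·y_{i+1} − x_{i+1}·y_i), indices taken mod 8.
Σ = (69) + (67.5) + (246) + (282) + (-1.5) + (-23.5) + (38.5) + (-4) = 674
Area = |Σ|/2 = 337.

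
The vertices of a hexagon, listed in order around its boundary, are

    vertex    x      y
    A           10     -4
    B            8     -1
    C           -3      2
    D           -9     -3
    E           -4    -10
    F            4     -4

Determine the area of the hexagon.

110

Cross-terms: 22, 13, 27, 78, 56, 24  ⇒  Σ = 220
Area = |Σ|/2 = 110.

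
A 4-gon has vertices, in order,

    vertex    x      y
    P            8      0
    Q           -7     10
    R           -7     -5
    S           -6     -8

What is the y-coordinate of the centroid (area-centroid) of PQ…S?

Apply Gauss's area formula. First the cross-terms c_i = x_i·y_{i+1} − x_{i+1}·y_i:
  80, 105, 26, 64  ⇒  2A = 275, A = 137.5.
Then Σ (y_i + y_{i+1})·c_i = 475, so ȳ = 475 / (6·137.5) = 19/33.

19/33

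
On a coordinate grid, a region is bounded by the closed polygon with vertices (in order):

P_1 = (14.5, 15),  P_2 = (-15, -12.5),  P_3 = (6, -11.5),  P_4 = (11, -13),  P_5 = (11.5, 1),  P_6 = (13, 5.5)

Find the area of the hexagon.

332.875

Apply the shoelace (surveyor's) formula: 2A = Σ (x_i·y_{i+1} − x_{i+1}·y_i), indices taken mod 6.
Σ = (43.75) + (247.5) + (48.5) + (160.5) + (50.25) + (115.25) = 665.75
Area = |Σ|/2 = 332.875.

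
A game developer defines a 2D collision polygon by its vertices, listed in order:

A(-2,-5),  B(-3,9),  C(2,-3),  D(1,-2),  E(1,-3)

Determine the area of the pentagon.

Apply the shoelace (surveyor's) formula: 2A = Σ (x_i·y_{i+1} − x_{i+1}·y_i), indices taken mod 5.
Cross-terms: -33, -9, -1, -1, -11  ⇒  Σ = -55
Area = |Σ|/2 = 27.5.

27.5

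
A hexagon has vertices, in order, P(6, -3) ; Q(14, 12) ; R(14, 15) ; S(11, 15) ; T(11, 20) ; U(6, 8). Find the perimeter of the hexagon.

52

|PQ| = √((8)² + (15)²) = √289 = 17
|QR| = √((0)² + (3)²) = √9 = 3
|RS| = √((-3)² + (0)²) = √9 = 3
|ST| = √((0)² + (5)²) = √25 = 5
|TU| = √((-5)² + (-12)²) = √169 = 13
|UP| = √((0)² + (-11)²) = √121 = 11
Perimeter = 17 + 3 + 3 + 5 + 13 + 11 = 52.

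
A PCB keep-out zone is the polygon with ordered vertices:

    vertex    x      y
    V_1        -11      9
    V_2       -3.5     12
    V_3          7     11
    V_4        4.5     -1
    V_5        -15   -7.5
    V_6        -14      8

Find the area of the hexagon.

295.625

Cross-terms: -100.5, -122.5, -56.5, -48.75, -225, -38  ⇒  Σ = -591.25
Area = |Σ|/2 = 295.625.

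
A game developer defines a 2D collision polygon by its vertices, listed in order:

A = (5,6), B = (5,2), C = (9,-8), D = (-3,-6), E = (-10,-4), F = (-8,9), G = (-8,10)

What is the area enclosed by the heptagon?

216

Apply the shoelace formula: 2A = Σ (x_i·y_{i+1} − x_{i+1}·y_i), indices taken mod 7.
Σ = (-20) + (-58) + (-78) + (-48) + (-122) + (-8) + (-98) = -432
Area = |Σ|/2 = 216.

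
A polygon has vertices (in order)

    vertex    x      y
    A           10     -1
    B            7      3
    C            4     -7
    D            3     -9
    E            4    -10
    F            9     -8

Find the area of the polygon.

48

Cross-terms: 37, -61, -15, 6, 58, 71  ⇒  Σ = 96
Area = |Σ|/2 = 48.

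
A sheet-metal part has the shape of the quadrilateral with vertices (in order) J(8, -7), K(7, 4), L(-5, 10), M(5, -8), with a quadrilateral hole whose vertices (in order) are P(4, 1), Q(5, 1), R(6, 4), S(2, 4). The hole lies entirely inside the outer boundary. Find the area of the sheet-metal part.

Outer boundary:
Cross-terms: 81, 90, -10, 29  ⇒  Σ = 190
Area = |Σ|/2 = 95.
Hole:
Σ = (-1) + (14) + (16) + (-14) = 15
Area = |Σ|/2 = 7.5.
Net area = 95 − 7.5 = 87.5.

87.5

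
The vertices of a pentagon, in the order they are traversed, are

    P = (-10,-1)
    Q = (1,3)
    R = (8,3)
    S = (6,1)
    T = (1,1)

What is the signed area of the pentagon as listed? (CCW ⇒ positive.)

Apply the shoelace formula: 2A = Σ (x_i·y_{i+1} − x_{i+1}·y_i), indices taken mod 5.
Σ = (-29) + (-21) + (-10) + (5) + (9) = -46
Signed area = Σ/2 = -23 (negative ⇒ clockwise traversal).

-23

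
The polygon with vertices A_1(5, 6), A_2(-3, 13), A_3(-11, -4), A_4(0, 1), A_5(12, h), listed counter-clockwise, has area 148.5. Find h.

-2

Write out the shoelace sum; only the two edges meeting at A_5 involve h:
2·Area = [(0·h − 12·1) + (12·6 − 5·h)] + 227
       = -5·h + 287 = 297
⇒ h = -2.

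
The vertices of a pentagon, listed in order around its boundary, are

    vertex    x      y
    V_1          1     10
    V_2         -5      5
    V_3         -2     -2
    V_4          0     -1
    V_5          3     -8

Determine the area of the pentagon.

59

Σ = (55) + (20) + (2) + (3) + (38) = 118
Area = |Σ|/2 = 59.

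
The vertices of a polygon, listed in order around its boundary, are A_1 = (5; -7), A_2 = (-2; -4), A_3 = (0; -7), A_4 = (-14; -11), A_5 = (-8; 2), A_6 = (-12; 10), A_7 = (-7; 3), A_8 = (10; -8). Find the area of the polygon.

Σ = (-34) + (14) + (-98) + (-116) + (-56) + (34) + (26) + (-30) = -260
Area = |Σ|/2 = 130.

130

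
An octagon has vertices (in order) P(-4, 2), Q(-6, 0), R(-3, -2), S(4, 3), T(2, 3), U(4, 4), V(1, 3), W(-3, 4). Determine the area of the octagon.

28

Apply the shoelace (surveyor's) formula: 2A = Σ (x_i·y_{i+1} − x_{i+1}·y_i), indices taken mod 8.
Cross-terms: 12, 12, -1, 6, -4, 8, 13, 10  ⇒  Σ = 56
Area = |Σ|/2 = 28.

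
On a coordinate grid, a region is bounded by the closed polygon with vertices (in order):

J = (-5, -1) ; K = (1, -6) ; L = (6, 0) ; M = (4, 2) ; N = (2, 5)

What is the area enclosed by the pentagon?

Apply the shoelace (surveyor's) formula: 2A = Σ (x_i·y_{i+1} − x_{i+1}·y_i), indices taken mod 5.
J→K: (-5)(-6) − (1)(-1) = 31
K→L: (1)(0) − (6)(-6) = 36
L→M: (6)(2) − (4)(0) = 12
M→N: (4)(5) − (2)(2) = 16
N→J: (2)(-1) − (-5)(5) = 23
Σ = 118
Area = |Σ|/2 = 59.

59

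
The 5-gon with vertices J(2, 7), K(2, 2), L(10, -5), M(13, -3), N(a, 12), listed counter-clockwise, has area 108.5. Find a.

The doubled signed area Σ (x_i y_{i+1} − x_{i+1} y_i) is linear in a.
With a=0 it equals 127; the coefficient of a is 10 (from the two edges through N).
So 10·a + 127 = 2·108.5 = 217 ⇒ a = 9.

9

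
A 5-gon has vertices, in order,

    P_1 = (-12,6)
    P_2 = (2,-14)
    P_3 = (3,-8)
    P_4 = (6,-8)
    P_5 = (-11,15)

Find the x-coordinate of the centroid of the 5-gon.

Apply Gauss's area formula. First the cross-terms c_i = x_i·y_{i+1} − x_{i+1}·y_i:
  156, 26, 24, 2, 114  ⇒  2A = 322, A = 161.
Then Σ (x_i + x_{i+1})·c_i = -3846, so x̄ = -3846 / (6·161) = -641/161.

-641/161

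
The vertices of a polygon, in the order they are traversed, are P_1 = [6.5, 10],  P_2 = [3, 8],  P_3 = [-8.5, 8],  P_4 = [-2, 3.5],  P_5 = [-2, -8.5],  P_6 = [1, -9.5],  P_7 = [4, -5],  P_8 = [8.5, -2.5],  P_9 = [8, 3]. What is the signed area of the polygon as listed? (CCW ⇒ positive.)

P_1→P_2: (6.5)(8) − (3)(10) = 22
P_2→P_3: (3)(8) − (-8.5)(8) = 92
P_3→P_4: (-8.5)(3.5) − (-2)(8) = -13.75
P_4→P_5: (-2)(-8.5) − (-2)(3.5) = 24
P_5→P_6: (-2)(-9.5) − (1)(-8.5) = 27.5
P_6→P_7: (1)(-5) − (4)(-9.5) = 33
P_7→P_8: (4)(-2.5) − (8.5)(-5) = 32.5
P_8→P_9: (8.5)(3) − (8)(-2.5) = 45.5
P_9→P_1: (8)(10) − (6.5)(3) = 60.5
Σ = 323.25
Signed area = Σ/2 = 161.625 (positive ⇒ counter-clockwise traversal).

161.625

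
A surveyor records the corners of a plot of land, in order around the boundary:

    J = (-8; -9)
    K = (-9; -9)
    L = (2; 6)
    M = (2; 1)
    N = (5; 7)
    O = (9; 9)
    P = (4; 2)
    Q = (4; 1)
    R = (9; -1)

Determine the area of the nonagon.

Cross-terms: -9, -36, -10, 9, -18, -18, -4, -13, -89  ⇒  Σ = -188
Area = |Σ|/2 = 94.

94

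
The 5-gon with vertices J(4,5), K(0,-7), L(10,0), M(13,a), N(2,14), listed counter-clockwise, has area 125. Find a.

9

The doubled signed area Σ (x_i y_{i+1} − x_{i+1} y_i) is linear in a.
With a=0 it equals 178; the coefficient of a is 8 (from the two edges through M).
So 8·a + 178 = 2·125 = 250 ⇒ a = 9.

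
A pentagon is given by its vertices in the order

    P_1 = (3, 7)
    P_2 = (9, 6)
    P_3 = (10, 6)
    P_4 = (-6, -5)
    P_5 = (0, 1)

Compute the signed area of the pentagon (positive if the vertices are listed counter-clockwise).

-37

P_1→P_2: (3)(6) − (9)(7) = -45
P_2→P_3: (9)(6) − (10)(6) = -6
P_3→P_4: (10)(-5) − (-6)(6) = -14
P_4→P_5: (-6)(1) − (0)(-5) = -6
P_5→P_1: (0)(7) − (3)(1) = -3
Σ = -74
Signed area = Σ/2 = -37 (negative ⇒ clockwise traversal).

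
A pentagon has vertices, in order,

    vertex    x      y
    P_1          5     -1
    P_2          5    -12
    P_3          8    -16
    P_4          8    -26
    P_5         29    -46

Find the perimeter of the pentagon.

106

|P_1P_2| = √((0)² + (-11)²) = √121 = 11
|P_2P_3| = √((3)² + (-4)²) = √25 = 5
|P_3P_4| = √((0)² + (-10)²) = √100 = 10
|P_4P_5| = √((21)² + (-20)²) = √841 = 29
|P_5P_1| = √((-24)² + (45)²) = √2601 = 51
Perimeter = 11 + 5 + 10 + 29 + 51 = 106.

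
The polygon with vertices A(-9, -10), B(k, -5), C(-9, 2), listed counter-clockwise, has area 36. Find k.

Write out the shoelace sum; only the two edges meeting at B involve k:
2·Area = [((-9)·(-5) − k·(-10)) + (k·2 − (-9)·(-5))] + 108
       = 12·k + 108 = 72
⇒ k = -3.

-3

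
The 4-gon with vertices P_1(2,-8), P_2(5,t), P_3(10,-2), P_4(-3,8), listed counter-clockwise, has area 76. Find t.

-5

Write out the shoelace sum; only the two edges meeting at P_2 involve t:
2·Area = [(2·t − 5·(-8)) + (5·(-2) − 10·t)] + 82
       = -8·t + 112 = 152
⇒ t = -5.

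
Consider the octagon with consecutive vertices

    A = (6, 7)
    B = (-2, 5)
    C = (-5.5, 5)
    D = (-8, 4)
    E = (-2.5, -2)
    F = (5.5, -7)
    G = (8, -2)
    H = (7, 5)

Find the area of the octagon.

Cross-terms: 44, 17.5, 18, 26, 28.5, 45, 54, 19  ⇒  Σ = 252
Area = |Σ|/2 = 126.

126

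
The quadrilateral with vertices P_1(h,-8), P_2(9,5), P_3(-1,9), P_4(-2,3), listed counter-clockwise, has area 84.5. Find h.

-10

Write out the shoelace sum; only the two edges meeting at P_1 involve h:
2·Area = [((-2)·(-8) − h·3) + (h·5 − 9·(-8))] + 101
       = 2·h + 189 = 169
⇒ h = -10.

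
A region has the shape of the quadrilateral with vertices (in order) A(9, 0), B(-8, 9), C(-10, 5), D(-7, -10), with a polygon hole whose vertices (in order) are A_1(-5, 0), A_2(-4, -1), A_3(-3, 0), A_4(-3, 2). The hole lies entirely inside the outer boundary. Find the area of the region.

Outer boundary:
Apply the shoelace (surveyor's) formula: 2A = Σ (x_i·y_{i+1} − x_{i+1}·y_i), indices taken mod 4.
Cross-terms: 81, 50, 135, 90  ⇒  Σ = 356
Area = |Σ|/2 = 178.
Hole:
Cross-terms: 5, -3, -6, 10  ⇒  Σ = 6
Area = |Σ|/2 = 3.
Net area = 178 − 3 = 175.

175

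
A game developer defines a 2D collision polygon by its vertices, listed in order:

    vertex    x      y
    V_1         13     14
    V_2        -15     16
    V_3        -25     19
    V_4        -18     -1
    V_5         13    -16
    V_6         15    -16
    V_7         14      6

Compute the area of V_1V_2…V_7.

Apply the surveyor's formula: 2A = Σ (x_i·y_{i+1} − x_{i+1}·y_i), indices taken mod 7.
Σ = (418) + (115) + (367) + (301) + (32) + (314) + (118) = 1665
Area = |Σ|/2 = 832.5.

832.5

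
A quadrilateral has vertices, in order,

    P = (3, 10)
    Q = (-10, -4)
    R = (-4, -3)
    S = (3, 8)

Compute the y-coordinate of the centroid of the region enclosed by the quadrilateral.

141/85

Apply the shoelace formula. First the cross-terms c_i = x_i·y_{i+1} − x_{i+1}·y_i:
  88, 14, -23, 6  ⇒  2A = 85, A = 42.5.
Then Σ (y_i + y_{i+1})·c_i = 423, so ȳ = 423 / (6·42.5) = 141/85.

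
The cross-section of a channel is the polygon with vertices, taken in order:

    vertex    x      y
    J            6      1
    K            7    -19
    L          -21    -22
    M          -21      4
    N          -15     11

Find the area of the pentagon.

736

Apply the shoelace formula: 2A = Σ (x_i·y_{i+1} − x_{i+1}·y_i), indices taken mod 5.
J→K: (6)(-19) − (7)(1) = -121
K→L: (7)(-22) − (-21)(-19) = -553
L→M: (-21)(4) − (-21)(-22) = -546
M→N: (-21)(11) − (-15)(4) = -171
N→J: (-15)(1) − (6)(11) = -81
Σ = -1472
Area = |Σ|/2 = 736.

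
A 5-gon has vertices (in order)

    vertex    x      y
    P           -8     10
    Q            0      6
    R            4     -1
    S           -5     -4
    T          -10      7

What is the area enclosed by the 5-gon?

Apply the shoelace formula: 2A = Σ (x_i·y_{i+1} − x_{i+1}·y_i), indices taken mod 5.
Σ = (-48) + (-24) + (-21) + (-75) + (-44) = -212
Area = |Σ|/2 = 106.

106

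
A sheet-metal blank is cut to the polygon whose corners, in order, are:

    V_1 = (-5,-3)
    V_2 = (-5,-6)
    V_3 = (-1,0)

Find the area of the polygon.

6

Apply Gauss's area formula: 2A = Σ (x_i·y_{i+1} − x_{i+1}·y_i), indices taken mod 3.
Σ = (15) + (-6) + (3) = 12
Area = |Σ|/2 = 6.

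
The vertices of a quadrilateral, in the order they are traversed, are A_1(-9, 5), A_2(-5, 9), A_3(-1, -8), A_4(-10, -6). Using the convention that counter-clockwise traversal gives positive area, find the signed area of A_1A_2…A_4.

Σ = (-56) + (49) + (-74) + (-104) = -185
Signed area = Σ/2 = -92.5 (negative ⇒ clockwise traversal).

-92.5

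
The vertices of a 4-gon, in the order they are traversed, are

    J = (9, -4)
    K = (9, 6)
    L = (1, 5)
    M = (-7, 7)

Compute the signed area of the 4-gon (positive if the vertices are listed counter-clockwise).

Σ = (90) + (39) + (42) + (-35) = 136
Signed area = Σ/2 = 68 (positive ⇒ counter-clockwise traversal).

68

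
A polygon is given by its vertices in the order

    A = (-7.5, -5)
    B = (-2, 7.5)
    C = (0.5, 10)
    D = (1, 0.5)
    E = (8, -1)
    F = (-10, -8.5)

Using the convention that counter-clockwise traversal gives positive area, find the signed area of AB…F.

Apply Gauss's area formula: 2A = Σ (x_i·y_{i+1} − x_{i+1}·y_i), indices taken mod 6.
Σ = (-66.25) + (-23.75) + (-9.75) + (-5) + (-78) + (-13.75) = -196.5
Signed area = Σ/2 = -98.25 (negative ⇒ clockwise traversal).

-98.25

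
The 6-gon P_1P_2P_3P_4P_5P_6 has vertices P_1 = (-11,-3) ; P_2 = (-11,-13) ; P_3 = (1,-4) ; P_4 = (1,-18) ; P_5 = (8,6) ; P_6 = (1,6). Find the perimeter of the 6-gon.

86

|P_1P_2| = √((0)² + (-10)²) = √100 = 10
|P_2P_3| = √((12)² + (9)²) = √225 = 15
|P_3P_4| = √((0)² + (-14)²) = √196 = 14
|P_4P_5| = √((7)² + (24)²) = √625 = 25
|P_5P_6| = √((-7)² + (0)²) = √49 = 7
|P_6P_1| = √((-12)² + (-9)²) = √225 = 15
Perimeter = 10 + 15 + 14 + 25 + 7 + 15 = 86.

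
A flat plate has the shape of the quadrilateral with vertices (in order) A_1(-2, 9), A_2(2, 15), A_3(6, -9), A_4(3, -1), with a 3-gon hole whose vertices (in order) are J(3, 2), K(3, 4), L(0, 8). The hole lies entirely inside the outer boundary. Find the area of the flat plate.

Outer boundary:
Apply the surveyor's formula: 2A = Σ (x_i·y_{i+1} − x_{i+1}·y_i), indices taken mod 4.
Σ = (-48) + (-108) + (21) + (25) = -110
Area = |Σ|/2 = 55.
Hole:
Apply the surveyor's formula: 2A = Σ (x_i·y_{i+1} − x_{i+1}·y_i), indices taken mod 3.
Σ = (6) + (24) + (-24) = 6
Area = |Σ|/2 = 3.
Net area = 55 − 3 = 52.

52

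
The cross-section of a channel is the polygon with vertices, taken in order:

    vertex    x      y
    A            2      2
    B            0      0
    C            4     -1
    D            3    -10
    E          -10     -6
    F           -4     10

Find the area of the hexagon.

153.5

Σ = (0) + (0) + (-37) + (-118) + (-124) + (-28) = -307
Area = |Σ|/2 = 153.5.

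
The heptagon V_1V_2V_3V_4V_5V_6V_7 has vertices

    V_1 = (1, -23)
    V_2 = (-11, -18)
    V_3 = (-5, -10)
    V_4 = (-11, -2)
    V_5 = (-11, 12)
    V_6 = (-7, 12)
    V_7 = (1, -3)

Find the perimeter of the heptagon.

|V_1V_2| = √((-12)² + (5)²) = √169 = 13
|V_2V_3| = √((6)² + (8)²) = √100 = 10
|V_3V_4| = √((-6)² + (8)²) = √100 = 10
|V_4V_5| = √((0)² + (14)²) = √196 = 14
|V_5V_6| = √((4)² + (0)²) = √16 = 4
|V_6V_7| = √((8)² + (-15)²) = √289 = 17
|V_7V_1| = √((0)² + (-20)²) = √400 = 20
Perimeter = 13 + 10 + 10 + 14 + 4 + 17 + 20 = 88.

88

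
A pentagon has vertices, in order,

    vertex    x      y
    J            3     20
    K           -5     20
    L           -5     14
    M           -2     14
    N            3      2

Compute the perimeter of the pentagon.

48

|JK| = √((-8)² + (0)²) = √64 = 8
|KL| = √((0)² + (-6)²) = √36 = 6
|LM| = √((3)² + (0)²) = √9 = 3
|MN| = √((5)² + (-12)²) = √169 = 13
|NJ| = √((0)² + (18)²) = √324 = 18
Perimeter = 8 + 6 + 3 + 13 + 18 = 48.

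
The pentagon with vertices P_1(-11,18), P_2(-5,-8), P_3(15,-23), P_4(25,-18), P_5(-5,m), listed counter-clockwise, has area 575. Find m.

17

Write out the shoelace sum; only the two edges meeting at P_5 involve m:
2·Area = [(25·m − (-5)·(-18)) + ((-5)·18 − (-11)·m)] + 718
       = 36·m + 538 = 1150
⇒ m = 17.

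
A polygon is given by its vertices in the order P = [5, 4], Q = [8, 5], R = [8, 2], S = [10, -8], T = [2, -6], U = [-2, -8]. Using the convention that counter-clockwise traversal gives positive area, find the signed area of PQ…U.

Apply the shoelace formula: 2A = Σ (x_i·y_{i+1} − x_{i+1}·y_i), indices taken mod 6.
Σ = (-7) + (-24) + (-84) + (-44) + (-28) + (32) = -155
Signed area = Σ/2 = -77.5 (negative ⇒ clockwise traversal).

-77.5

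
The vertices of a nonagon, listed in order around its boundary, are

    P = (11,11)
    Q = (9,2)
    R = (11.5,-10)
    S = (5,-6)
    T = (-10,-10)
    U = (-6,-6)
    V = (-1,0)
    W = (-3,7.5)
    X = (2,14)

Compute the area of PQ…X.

260.75

Apply the shoelace formula: 2A = Σ (x_i·y_{i+1} − x_{i+1}·y_i), indices taken mod 9.
Σ = (-77) + (-113) + (-19) + (-110) + (0) + (-6) + (-7.5) + (-57) + (-132) = -521.5
Area = |Σ|/2 = 260.75.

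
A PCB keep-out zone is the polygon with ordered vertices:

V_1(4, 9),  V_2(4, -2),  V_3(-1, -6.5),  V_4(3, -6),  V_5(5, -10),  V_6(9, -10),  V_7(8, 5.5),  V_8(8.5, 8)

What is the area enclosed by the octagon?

Apply the surveyor's formula: 2A = Σ (x_i·y_{i+1} − x_{i+1}·y_i), indices taken mod 8.
Cross-terms: -44, -28, 25.5, 0, 40, 129.5, 17.25, 44.5  ⇒  Σ = 184.75
Area = |Σ|/2 = 92.375.

92.375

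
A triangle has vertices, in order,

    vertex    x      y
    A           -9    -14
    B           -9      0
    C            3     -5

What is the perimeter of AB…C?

42

|AB| = √((0)² + (14)²) = √196 = 14
|BC| = √((12)² + (-5)²) = √169 = 13
|CA| = √((-12)² + (-9)²) = √225 = 15
Perimeter = 14 + 13 + 15 = 42.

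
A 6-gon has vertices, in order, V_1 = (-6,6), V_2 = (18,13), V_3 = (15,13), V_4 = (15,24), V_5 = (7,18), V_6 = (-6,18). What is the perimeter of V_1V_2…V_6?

74

|V_1V_2| = √((24)² + (7)²) = √625 = 25
|V_2V_3| = √((-3)² + (0)²) = √9 = 3
|V_3V_4| = √((0)² + (11)²) = √121 = 11
|V_4V_5| = √((-8)² + (-6)²) = √100 = 10
|V_5V_6| = √((-13)² + (0)²) = √169 = 13
|V_6V_1| = √((0)² + (-12)²) = √144 = 12
Perimeter = 25 + 3 + 11 + 10 + 13 + 12 = 74.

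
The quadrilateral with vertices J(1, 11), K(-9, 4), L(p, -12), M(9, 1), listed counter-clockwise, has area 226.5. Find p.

-12

Write out the shoelace sum; only the two edges meeting at L involve p:
2·Area = [((-9)·(-12) − p·4) + (p·1 − 9·(-12))] + 201
       = -3·p + 417 = 453
⇒ p = -12.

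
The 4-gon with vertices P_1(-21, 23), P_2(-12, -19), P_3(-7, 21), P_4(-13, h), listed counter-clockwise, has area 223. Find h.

13

Write out the shoelace sum; only the two edges meeting at P_4 involve h:
2·Area = [((-7)·h − (-13)·21) + ((-13)·23 − (-21)·h)] + 290
       = 14·h + 264 = 446
⇒ h = 13.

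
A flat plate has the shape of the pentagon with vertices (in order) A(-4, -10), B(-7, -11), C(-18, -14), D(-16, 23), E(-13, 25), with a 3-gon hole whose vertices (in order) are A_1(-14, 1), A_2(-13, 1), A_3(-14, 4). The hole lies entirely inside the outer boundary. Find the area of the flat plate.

Outer boundary:
Apply Gauss's area formula: 2A = Σ (x_i·y_{i+1} − x_{i+1}·y_i), indices taken mod 5.
Σ = (-26) + (-100) + (-638) + (-101) + (230) = -635
Area = |Σ|/2 = 317.5.
Hole:
Apply the surveyor's formula: 2A = Σ (x_i·y_{i+1} − x_{i+1}·y_i), indices taken mod 3.
A_1→A_2: (-14)(1) − (-13)(1) = -1
A_2→A_3: (-13)(4) − (-14)(1) = -38
A_3→A_1: (-14)(1) − (-14)(4) = 42
Σ = 3
Area = |Σ|/2 = 1.5.
Net area = 317.5 − 1.5 = 316.

316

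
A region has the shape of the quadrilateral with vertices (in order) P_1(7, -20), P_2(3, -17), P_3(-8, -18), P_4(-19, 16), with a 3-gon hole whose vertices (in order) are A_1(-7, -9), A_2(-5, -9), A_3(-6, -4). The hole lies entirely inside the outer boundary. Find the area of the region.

Outer boundary:
P_1→P_2: (7)(-17) − (3)(-20) = -59
P_2→P_3: (3)(-18) − (-8)(-17) = -190
P_3→P_4: (-8)(16) − (-19)(-18) = -470
P_4→P_1: (-19)(-20) − (7)(16) = 268
Σ = -451
Area = |Σ|/2 = 225.5.
Hole:
Apply Gauss's area formula: 2A = Σ (x_i·y_{i+1} − x_{i+1}·y_i), indices taken mod 3.
A_1→A_2: (-7)(-9) − (-5)(-9) = 18
A_2→A_3: (-5)(-4) − (-6)(-9) = -34
A_3→A_1: (-6)(-9) − (-7)(-4) = 26
Σ = 10
Area = |Σ|/2 = 5.
Net area = 225.5 − 5 = 220.5.

220.5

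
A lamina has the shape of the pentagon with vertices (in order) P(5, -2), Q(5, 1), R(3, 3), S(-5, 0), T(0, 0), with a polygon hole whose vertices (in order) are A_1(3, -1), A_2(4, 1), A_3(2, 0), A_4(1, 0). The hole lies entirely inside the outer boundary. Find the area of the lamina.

Outer boundary:
Σ = (15) + (12) + (15) + (0) + (0) = 42
Area = |Σ|/2 = 21.
Hole:
A_1→A_2: (3)(1) − (4)(-1) = 7
A_2→A_3: (4)(0) − (2)(1) = -2
A_3→A_4: (2)(0) − (1)(0) = 0
A_4→A_1: (1)(-1) − (3)(0) = -1
Σ = 4
Area = |Σ|/2 = 2.
Net area = 21 − 2 = 19.

19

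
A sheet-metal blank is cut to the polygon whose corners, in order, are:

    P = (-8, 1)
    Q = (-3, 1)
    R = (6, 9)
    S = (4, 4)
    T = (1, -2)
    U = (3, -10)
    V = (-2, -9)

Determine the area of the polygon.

93.5

Apply the shoelace formula: 2A = Σ (x_i·y_{i+1} − x_{i+1}·y_i), indices taken mod 7.
Cross-terms: -5, -33, -12, -12, -4, -47, -74  ⇒  Σ = -187
Area = |Σ|/2 = 93.5.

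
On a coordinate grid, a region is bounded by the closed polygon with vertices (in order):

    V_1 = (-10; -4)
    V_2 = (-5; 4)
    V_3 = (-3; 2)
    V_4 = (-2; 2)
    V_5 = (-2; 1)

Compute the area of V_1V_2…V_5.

20

Apply the surveyor's formula: 2A = Σ (x_i·y_{i+1} − x_{i+1}·y_i), indices taken mod 5.
V_1→V_2: (-10)(4) − (-5)(-4) = -60
V_2→V_3: (-5)(2) − (-3)(4) = 2
V_3→V_4: (-3)(2) − (-2)(2) = -2
V_4→V_5: (-2)(1) − (-2)(2) = 2
V_5→V_1: (-2)(-4) − (-10)(1) = 18
Σ = -40
Area = |Σ|/2 = 20.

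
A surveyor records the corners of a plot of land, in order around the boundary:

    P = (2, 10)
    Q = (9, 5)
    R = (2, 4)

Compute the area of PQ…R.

21

Σ = (-80) + (26) + (12) = -42
Area = |Σ|/2 = 21.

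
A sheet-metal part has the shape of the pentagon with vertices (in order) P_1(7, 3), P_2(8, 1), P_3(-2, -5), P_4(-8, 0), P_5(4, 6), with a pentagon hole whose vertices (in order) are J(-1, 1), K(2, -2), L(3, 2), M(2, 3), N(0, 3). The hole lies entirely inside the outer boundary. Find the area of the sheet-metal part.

74.5

Outer boundary:
Σ = (-17) + (-38) + (-40) + (-48) + (-30) = -173
Area = |Σ|/2 = 86.5.
Hole:
Apply the shoelace formula: 2A = Σ (x_i·y_{i+1} − x_{i+1}·y_i), indices taken mod 5.
Cross-terms: 0, 10, 5, 6, 3  ⇒  Σ = 24
Area = |Σ|/2 = 12.
Net area = 86.5 − 12 = 74.5.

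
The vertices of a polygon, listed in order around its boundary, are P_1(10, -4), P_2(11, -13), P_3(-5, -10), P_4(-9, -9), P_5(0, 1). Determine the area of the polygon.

162.5

P_1→P_2: (10)(-13) − (11)(-4) = -86
P_2→P_3: (11)(-10) − (-5)(-13) = -175
P_3→P_4: (-5)(-9) − (-9)(-10) = -45
P_4→P_5: (-9)(1) − (0)(-9) = -9
P_5→P_1: (0)(-4) − (10)(1) = -10
Σ = -325
Area = |Σ|/2 = 162.5.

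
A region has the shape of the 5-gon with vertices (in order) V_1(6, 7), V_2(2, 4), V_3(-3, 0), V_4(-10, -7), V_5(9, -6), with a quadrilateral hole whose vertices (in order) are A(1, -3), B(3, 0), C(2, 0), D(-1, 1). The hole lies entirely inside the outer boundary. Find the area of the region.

Outer boundary:
Apply the shoelace formula: 2A = Σ (x_i·y_{i+1} − x_{i+1}·y_i), indices taken mod 5.
Cross-terms: 10, 12, 21, 123, 99  ⇒  Σ = 265
Area = |Σ|/2 = 132.5.
Hole:
Cross-terms: 9, 0, 2, 2  ⇒  Σ = 13
Area = |Σ|/2 = 6.5.
Net area = 132.5 − 6.5 = 126.

126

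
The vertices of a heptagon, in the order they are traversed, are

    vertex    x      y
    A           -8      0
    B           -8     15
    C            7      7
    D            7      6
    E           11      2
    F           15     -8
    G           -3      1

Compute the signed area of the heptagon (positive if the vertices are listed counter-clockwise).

-229.5

A→B: (-8)(15) − (-8)(0) = -120
B→C: (-8)(7) − (7)(15) = -161
C→D: (7)(6) − (7)(7) = -7
D→E: (7)(2) − (11)(6) = -52
E→F: (11)(-8) − (15)(2) = -118
F→G: (15)(1) − (-3)(-8) = -9
G→A: (-3)(0) − (-8)(1) = 8
Σ = -459
Signed area = Σ/2 = -229.5 (negative ⇒ clockwise traversal).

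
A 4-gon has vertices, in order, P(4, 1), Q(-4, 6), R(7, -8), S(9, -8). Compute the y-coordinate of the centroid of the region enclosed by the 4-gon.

-109/75

Apply the shoelace formula. First the cross-terms c_i = x_i·y_{i+1} − x_{i+1}·y_i:
  28, -10, 16, 41  ⇒  2A = 75, A = 37.5.
Then Σ (y_i + y_{i+1})·c_i = -327, so ȳ = -327 / (6·37.5) = -109/75.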